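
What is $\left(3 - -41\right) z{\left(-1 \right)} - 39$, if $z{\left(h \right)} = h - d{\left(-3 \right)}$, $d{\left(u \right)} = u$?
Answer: $49$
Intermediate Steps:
$z{\left(h \right)} = 3 + h$ ($z{\left(h \right)} = h - -3 = h + 3 = 3 + h$)
$\left(3 - -41\right) z{\left(-1 \right)} - 39 = \left(3 - -41\right) \left(3 - 1\right) - 39 = \left(3 + 41\right) 2 - 39 = 44 \cdot 2 - 39 = 88 - 39 = 49$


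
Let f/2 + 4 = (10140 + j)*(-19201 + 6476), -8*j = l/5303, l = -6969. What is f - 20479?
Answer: -5474555606769/21212 ≈ -2.5809e+8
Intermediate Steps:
j = 6969/42424 (j = -(-6969)/(8*5303) = -1/8*(-6969/5303) = 6969/42424 ≈ 0.16427)
f = -5474121206221/21212 (f = -8 + 2*((10140 + 6969/42424)*(-19201 + 6476)) = -8 + 2*((430186329/42424)*(-12725)) = -8 + 2*(-5474121036525/42424) = -8 - 5474121036525/21212 = -5474121206221/21212 ≈ -2.5807e+8)
f - 20479 = -5474121206221/21212 - 20479 = -5474555606769/21212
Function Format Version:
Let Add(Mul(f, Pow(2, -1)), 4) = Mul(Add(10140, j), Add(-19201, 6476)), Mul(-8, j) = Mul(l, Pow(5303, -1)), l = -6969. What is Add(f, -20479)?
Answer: Rational(-5474555606769, 21212) ≈ -2.5809e+8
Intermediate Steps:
j = Rational(6969, 42424) (j = Mul(Rational(-1, 8), Mul(-6969, Pow(5303, -1))) = Mul(Rational(-1, 8), Mul(-6969, Rational(1, 5303))) = Mul(Rational(-1, 8), Rational(-6969, 5303)) = Rational(6969, 42424) ≈ 0.16427)
f = Rational(-5474121206221, 21212) (f = Add(-8, Mul(2, Mul(Add(10140, Rational(6969, 42424)), Add(-19201, 6476)))) = Add(-8, Mul(2, Mul(Rational(430186329, 42424), -12725))) = Add(-8, Mul(2, Rational(-5474121036525, 42424))) = Add(-8, Rational(-5474121036525, 21212)) = Rational(-5474121206221, 21212) ≈ -2.5807e+8)
Add(f, -20479) = Add(Rational(-5474121206221, 21212), -20479) = Rational(-5474555606769, 21212)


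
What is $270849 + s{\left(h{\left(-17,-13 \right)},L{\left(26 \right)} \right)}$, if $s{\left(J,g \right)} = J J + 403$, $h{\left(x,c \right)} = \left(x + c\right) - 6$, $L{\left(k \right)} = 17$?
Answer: $272548$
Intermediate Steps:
$h{\left(x,c \right)} = -6 + c + x$ ($h{\left(x,c \right)} = \left(c + x\right) - 6 = -6 + c + x$)
$s{\left(J,g \right)} = 403 + J^{2}$ ($s{\left(J,g \right)} = J^{2} + 403 = 403 + J^{2}$)
$270849 + s{\left(h{\left(-17,-13 \right)},L{\left(26 \right)} \right)} = 270849 + \left(403 + \left(-6 - 13 - 17\right)^{2}\right) = 270849 + \left(403 + \left(-36\right)^{2}\right) = 270849 + \left(403 + 1296\right) = 270849 + 1699 = 272548$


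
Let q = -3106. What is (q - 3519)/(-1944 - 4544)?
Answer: 6625/6488 ≈ 1.0211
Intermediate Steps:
(q - 3519)/(-1944 - 4544) = (-3106 - 3519)/(-1944 - 4544) = -6625/(-6488) = -6625*(-1/6488) = 6625/6488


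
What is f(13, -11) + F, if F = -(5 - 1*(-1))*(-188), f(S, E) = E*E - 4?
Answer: 1245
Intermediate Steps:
f(S, E) = -4 + E² (f(S, E) = E² - 4 = -4 + E²)
F = 1128 (F = -(5 + 1)*(-188) = -1*6*(-188) = -6*(-188) = 1128)
f(13, -11) + F = (-4 + (-11)²) + 1128 = (-4 + 121) + 1128 = 117 + 1128 = 1245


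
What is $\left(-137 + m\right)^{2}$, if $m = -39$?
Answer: $30976$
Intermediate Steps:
$\left(-137 + m\right)^{2} = \left(-137 - 39\right)^{2} = \left(-176\right)^{2} = 30976$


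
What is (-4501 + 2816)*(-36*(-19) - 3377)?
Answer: 4537705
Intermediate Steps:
(-4501 + 2816)*(-36*(-19) - 3377) = -1685*(684 - 3377) = -1685*(-2693) = 4537705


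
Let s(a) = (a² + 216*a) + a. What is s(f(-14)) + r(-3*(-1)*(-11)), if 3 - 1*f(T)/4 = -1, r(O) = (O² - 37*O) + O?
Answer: 6005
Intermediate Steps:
r(O) = O² - 36*O
f(T) = 16 (f(T) = 12 - 4*(-1) = 12 + 4 = 16)
s(a) = a² + 217*a
s(f(-14)) + r(-3*(-1)*(-11)) = 16*(217 + 16) + (-3*(-1)*(-11))*(-36 - 3*(-1)*(-11)) = 16*233 + (3*(-11))*(-36 + 3*(-11)) = 3728 - 33*(-36 - 33) = 3728 - 33*(-69) = 3728 + 2277 = 6005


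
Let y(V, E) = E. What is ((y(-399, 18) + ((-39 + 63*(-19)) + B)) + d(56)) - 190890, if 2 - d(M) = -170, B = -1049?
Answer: -192985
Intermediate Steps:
d(M) = 172 (d(M) = 2 - 1*(-170) = 2 + 170 = 172)
((y(-399, 18) + ((-39 + 63*(-19)) + B)) + d(56)) - 190890 = ((18 + ((-39 + 63*(-19)) - 1049)) + 172) - 190890 = ((18 + ((-39 - 1197) - 1049)) + 172) - 190890 = ((18 + (-1236 - 1049)) + 172) - 190890 = ((18 - 2285) + 172) - 190890 = (-2267 + 172) - 190890 = -2095 - 190890 = -192985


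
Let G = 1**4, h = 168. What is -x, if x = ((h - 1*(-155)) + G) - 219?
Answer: -105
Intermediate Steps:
G = 1
x = 105 (x = ((168 - 1*(-155)) + 1) - 219 = ((168 + 155) + 1) - 219 = (323 + 1) - 219 = 324 - 219 = 105)
-x = -1*105 = -105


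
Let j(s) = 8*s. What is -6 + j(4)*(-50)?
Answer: -1606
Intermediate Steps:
-6 + j(4)*(-50) = -6 + (8*4)*(-50) = -6 + 32*(-50) = -6 - 1600 = -1606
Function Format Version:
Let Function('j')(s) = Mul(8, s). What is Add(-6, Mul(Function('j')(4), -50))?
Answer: -1606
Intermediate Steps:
Add(-6, Mul(Function('j')(4), -50)) = Add(-6, Mul(Mul(8, 4), -50)) = Add(-6, Mul(32, -50)) = Add(-6, -1600) = -1606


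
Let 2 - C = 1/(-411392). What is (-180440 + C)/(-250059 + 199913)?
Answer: 74230749695/20629663232 ≈ 3.5983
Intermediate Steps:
C = 822785/411392 (C = 2 - 1/(-411392) = 2 - 1*(-1/411392) = 2 + 1/411392 = 822785/411392 ≈ 2.0000)
(-180440 + C)/(-250059 + 199913) = (-180440 + 822785/411392)/(-250059 + 199913) = -74230749695/411392/(-50146) = -74230749695/411392*(-1/50146) = 74230749695/20629663232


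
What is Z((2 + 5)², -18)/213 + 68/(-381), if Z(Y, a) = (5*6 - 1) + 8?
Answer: -43/9017 ≈ -0.0047688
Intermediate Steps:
Z(Y, a) = 37 (Z(Y, a) = (30 - 1) + 8 = 29 + 8 = 37)
Z((2 + 5)², -18)/213 + 68/(-381) = 37/213 + 68/(-381) = 37*(1/213) + 68*(-1/381) = 37/213 - 68/381 = -43/9017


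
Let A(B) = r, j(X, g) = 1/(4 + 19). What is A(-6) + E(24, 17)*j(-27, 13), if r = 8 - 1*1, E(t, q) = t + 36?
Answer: 221/23 ≈ 9.6087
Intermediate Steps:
j(X, g) = 1/23
E(t, q) = 36 + t
r = 7 (r = 8 - 1 = 7)
A(B) = 7
A(-6) + E(24, 17)*j(-27, 13) = 7 + (36 + 24)*(1/23) = 7 + 60*(1/23) = 7 + 60/23 = 221/23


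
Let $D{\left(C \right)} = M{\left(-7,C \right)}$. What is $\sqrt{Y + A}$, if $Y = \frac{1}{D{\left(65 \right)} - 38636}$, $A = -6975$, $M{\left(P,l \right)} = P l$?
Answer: $\frac{i \sqrt{10658541349066}}{39091} \approx 83.516 i$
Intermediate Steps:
$D{\left(C \right)} = - 7 C$
$Y = - \frac{1}{39091}$ ($Y = \frac{1}{\left(-7\right) 65 - 38636} = \frac{1}{-455 - 38636} = \frac{1}{-39091} = - \frac{1}{39091} \approx -2.5581 \cdot 10^{-5}$)
$\sqrt{Y + A} = \sqrt{- \frac{1}{39091} - 6975} = \sqrt{- \frac{272659726}{39091}} = \frac{i \sqrt{10658541349066}}{39091}$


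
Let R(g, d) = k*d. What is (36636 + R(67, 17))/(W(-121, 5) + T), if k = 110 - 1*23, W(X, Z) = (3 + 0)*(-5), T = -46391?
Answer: -38115/46406 ≈ -0.82134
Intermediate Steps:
W(X, Z) = -15 (W(X, Z) = 3*(-5) = -15)
k = 87 (k = 110 - 23 = 87)
R(g, d) = 87*d
(36636 + R(67, 17))/(W(-121, 5) + T) = (36636 + 87*17)/(-15 - 46391) = (36636 + 1479)/(-46406) = 38115*(-1/46406) = -38115/46406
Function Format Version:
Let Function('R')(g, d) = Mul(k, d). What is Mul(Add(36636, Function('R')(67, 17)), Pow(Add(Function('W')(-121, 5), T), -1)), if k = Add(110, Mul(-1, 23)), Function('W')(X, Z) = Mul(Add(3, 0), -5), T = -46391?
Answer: Rational(-38115, 46406) ≈ -0.82134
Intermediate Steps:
Function('W')(X, Z) = -15 (Function('W')(X, Z) = Mul(3, -5) = -15)
k = 87 (k = Add(110, -23) = 87)
Function('R')(g, d) = Mul(87, d)
Mul(Add(36636, Function('R')(67, 17)), Pow(Add(Function('W')(-121, 5), T), -1)) = Mul(Add(36636, Mul(87, 17)), Pow(Add(-15, -46391), -1)) = Mul(Add(36636, 1479), Pow(-46406, -1)) = Mul(38115, Rational(-1, 46406)) = Rational(-38115, 46406)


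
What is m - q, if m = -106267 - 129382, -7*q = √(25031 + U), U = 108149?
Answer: -235649 + 2*√33295/7 ≈ -2.3560e+5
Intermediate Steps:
q = -2*√33295/7 (q = -√(25031 + 108149)/7 = -2*√33295/7 ≈ -52.134)
m = -235649
m - q = -235649 - (-2)*√33295/7 = -235649 + 2*√33295/7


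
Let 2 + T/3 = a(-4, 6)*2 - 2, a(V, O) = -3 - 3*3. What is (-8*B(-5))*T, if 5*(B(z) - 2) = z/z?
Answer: 7392/5 ≈ 1478.4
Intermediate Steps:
B(z) = 11/5 (B(z) = 2 + (z/z)/5 = 2 + (1/5)*1 = 2 + 1/5 = 11/5)
a(V, O) = -12 (a(V, O) = -3 - 9 = -12)
T = -84 (T = -6 + 3*(-12*2 - 2) = -6 + 3*(-24 - 2) = -6 + 3*(-26) = -6 - 78 = -84)
(-8*B(-5))*T = -8*11/5*(-84) = -88/5*(-84) = 7392/5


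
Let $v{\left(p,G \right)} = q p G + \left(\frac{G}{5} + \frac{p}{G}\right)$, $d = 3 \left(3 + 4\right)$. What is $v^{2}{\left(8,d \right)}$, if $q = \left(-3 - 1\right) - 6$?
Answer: $\frac{30947494561}{11025} \approx 2.807 \cdot 10^{6}$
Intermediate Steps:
$q = -10$ ($q = -4 - 6 = -10$)
$d = 21$ ($d = 3 \cdot 7 = 21$)
$v{\left(p,G \right)} = \frac{G}{5} + \frac{p}{G} - 10 G p$ ($v{\left(p,G \right)} = - 10 p G + \left(\frac{G}{5} + \frac{p}{G}\right) = - 10 G p + \left(G \frac{1}{5} + \frac{p}{G}\right) = - 10 G p + \left(\frac{G}{5} + \frac{p}{G}\right) = \frac{G}{5} + \frac{p}{G} - 10 G p$)
$v^{2}{\left(8,d \right)} = \left(\frac{1}{5} \cdot 21 + \frac{8}{21} - 210 \cdot 8\right)^{2} = \left(\frac{21}{5} + 8 \cdot \frac{1}{21} - 1680\right)^{2} = \left(\frac{21}{5} + \frac{8}{21} - 1680\right)^{2} = \left(- \frac{175919}{105}\right)^{2} = \frac{30947494561}{11025}$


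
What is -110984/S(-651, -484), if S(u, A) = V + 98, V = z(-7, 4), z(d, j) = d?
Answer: -110984/91 ≈ -1219.6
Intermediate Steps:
V = -7
S(u, A) = 91 (S(u, A) = -7 + 98 = 91)
-110984/S(-651, -484) = -110984/91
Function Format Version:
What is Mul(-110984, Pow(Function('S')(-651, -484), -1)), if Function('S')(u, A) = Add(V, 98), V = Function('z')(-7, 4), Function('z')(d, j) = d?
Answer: Rational(-110984, 91) ≈ -1219.6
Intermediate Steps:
V = -7
Function('S')(u, A) = 91 (Function('S')(u, A) = Add(-7, 98) = 91)
Mul(-110984, Pow(Function('S')(-651, -484), -1)) = Mul(-110984, Pow(91, -1)) = Mul(-110984, Rational(1, 91)) = Rational(-110984, 91)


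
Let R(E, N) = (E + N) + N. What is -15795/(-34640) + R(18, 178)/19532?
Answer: 16073165/33829424 ≈ 0.47512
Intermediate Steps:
R(E, N) = E + 2*N
-15795/(-34640) + R(18, 178)/19532 = -15795/(-34640) + (18 + 2*178)/19532 = -15795*(-1/34640) + (18 + 356)*(1/19532) = 3159/6928 + 374*(1/19532) = 3159/6928 + 187/9766 = 16073165/33829424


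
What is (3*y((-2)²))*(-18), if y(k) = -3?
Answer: 162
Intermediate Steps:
(3*y((-2)²))*(-18) = (3*(-3))*(-18) = -9*(-18) = 162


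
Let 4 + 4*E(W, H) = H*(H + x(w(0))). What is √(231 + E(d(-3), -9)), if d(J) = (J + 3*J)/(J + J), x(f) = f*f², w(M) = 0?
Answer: √1001/2 ≈ 15.819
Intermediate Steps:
x(f) = f³
d(J) = 2 (d(J) = (4*J)/((2*J)) = (4*J)*(1/(2*J)) = 2)
E(W, H) = -1 + H²/4 (E(W, H) = -1 + (H*(H + 0³))/4 = -1 + (H*(H + 0))/4 = -1 + (H*H)/4 = -1 + H²/4)
√(231 + E(d(-3), -9)) = √(231 + (-1 + (¼)*(-9)²)) = √(231 + (-1 + (¼)*81)) = √(231 + (-1 + 81/4)) = √(231 + 77/4) = √(1001/4) = √1001/2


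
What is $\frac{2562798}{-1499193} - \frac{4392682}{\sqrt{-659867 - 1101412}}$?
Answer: $- \frac{854266}{499731} + \frac{4392682 i \sqrt{1761279}}{1761279} \approx -1.7095 + 3309.9 i$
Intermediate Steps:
$\frac{2562798}{-1499193} - \frac{4392682}{\sqrt{-659867 - 1101412}} = 2562798 \left(- \frac{1}{1499193}\right) - \frac{4392682}{\sqrt{-1761279}} = - \frac{854266}{499731} - \frac{4392682}{i \sqrt{1761279}} = - \frac{854266}{499731} - 4392682 \left(- \frac{i \sqrt{1761279}}{1761279}\right) = - \frac{854266}{499731} + \frac{4392682 i \sqrt{1761279}}{1761279}$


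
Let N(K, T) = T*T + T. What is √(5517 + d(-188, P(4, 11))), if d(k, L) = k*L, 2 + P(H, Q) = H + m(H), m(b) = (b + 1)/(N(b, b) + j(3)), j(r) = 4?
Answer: √183666/6 ≈ 71.427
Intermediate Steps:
N(K, T) = T + T² (N(K, T) = T² + T = T + T²)
m(b) = (1 + b)/(4 + b*(1 + b)) (m(b) = (b + 1)/(b*(1 + b) + 4) = (1 + b)/(4 + b*(1 + b)))
P(H, Q) = -2 + H + (1 + H)/(4 + H*(1 + H)) (P(H, Q) = -2 + (H + (1 + H)/(4 + H*(1 + H))) = -2 + H + (1 + H)/(4 + H*(1 + H)))
d(k, L) = L*k
√(5517 + d(-188, P(4, 11))) = √(5517 + ((-7 + 4³ - 1*4² + 3*4)/(4 + 4 + 4²))*(-188)) = √(5517 + ((-7 + 64 - 1*16 + 12)/(4 + 4 + 16))*(-188)) = √(5517 + ((-7 + 64 - 16 + 12)/24)*(-188)) = √(5517 + ((1/24)*53)*(-188)) = √(5517 + (53/24)*(-188)) = √(5517 - 2491/6) = √(30611/6) = √183666/6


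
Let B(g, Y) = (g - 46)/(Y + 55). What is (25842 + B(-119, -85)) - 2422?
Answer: 46851/2 ≈ 23426.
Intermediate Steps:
B(g, Y) = (-46 + g)/(55 + Y)
(25842 + B(-119, -85)) - 2422 = (25842 + (-46 - 119)/(55 - 85)) - 2422 = (25842 - 165/(-30)) - 2422 = (25842 - 1/30*(-165)) - 2422 = (25842 + 11/2) - 2422 = 51695/2 - 2422 = 46851/2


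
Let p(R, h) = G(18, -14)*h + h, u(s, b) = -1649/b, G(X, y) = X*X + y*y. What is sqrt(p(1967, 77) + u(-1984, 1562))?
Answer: 3*sqrt(10875182890)/1562 ≈ 200.29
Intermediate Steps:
G(X, y) = X**2 + y**2
p(R, h) = 521*h (p(R, h) = (18**2 + (-14)**2)*h + h = (324 + 196)*h + h = 520*h + h = 521*h)
sqrt(p(1967, 77) + u(-1984, 1562)) = sqrt(521*77 - 1649/1562) = sqrt(40117 - 1649*1/1562) = sqrt(40117 - 1649/1562) = sqrt(62661105/1562) = 3*sqrt(10875182890)/1562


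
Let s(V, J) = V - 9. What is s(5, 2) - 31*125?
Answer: -3879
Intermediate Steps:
s(V, J) = -9 + V
s(5, 2) - 31*125 = (-9 + 5) - 31*125 = -4 - 3875 = -3879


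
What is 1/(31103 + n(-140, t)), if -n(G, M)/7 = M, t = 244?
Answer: 1/29395 ≈ 3.4019e-5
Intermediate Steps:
n(G, M) = -7*M
1/(31103 + n(-140, t)) = 1/(31103 - 7*244) = 1/(31103 - 1708) = 1/29395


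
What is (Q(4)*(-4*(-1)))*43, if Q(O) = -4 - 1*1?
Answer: -860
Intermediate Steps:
Q(O) = -5 (Q(O) = -4 - 1 = -5)
(Q(4)*(-4*(-1)))*43 = -(-20)*(-1)*43 = -5*4*43 = -20*43 = -860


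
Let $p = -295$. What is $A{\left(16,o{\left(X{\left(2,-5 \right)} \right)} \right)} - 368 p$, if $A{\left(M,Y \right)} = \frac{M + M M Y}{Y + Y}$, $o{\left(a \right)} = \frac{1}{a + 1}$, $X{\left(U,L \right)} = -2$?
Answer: $108680$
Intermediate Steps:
$o{\left(a \right)} = \frac{1}{1 + a}$
$A{\left(M,Y \right)} = \frac{M + Y M^{2}}{2 Y}$ ($A{\left(M,Y \right)} = \frac{M + M^{2} Y}{2 Y} = \left(M + Y M^{2}\right) \frac{1}{2 Y} = \frac{M + Y M^{2}}{2 Y}$)
$A{\left(16,o{\left(X{\left(2,-5 \right)} \right)} \right)} - 368 p = \frac{1}{2} \cdot 16 \frac{1}{\frac{1}{1 - 2}} \left(1 + \frac{16}{1 - 2}\right) - -108560 = \frac{1}{2} \cdot 16 \frac{1}{\frac{1}{-1}} \left(1 + \frac{16}{-1}\right) + 108560 = \frac{1}{2} \cdot 16 \frac{1}{-1} \left(1 + 16 \left(-1\right)\right) + 108560 = \frac{1}{2} \cdot 16 \left(-1\right) \left(1 - 16\right) + 108560 = \frac{1}{2} \cdot 16 \left(-1\right) \left(-15\right) + 108560 = 120 + 108560 = 108680$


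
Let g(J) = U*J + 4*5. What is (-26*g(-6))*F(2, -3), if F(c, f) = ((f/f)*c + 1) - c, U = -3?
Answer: -988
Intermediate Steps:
g(J) = 20 - 3*J (g(J) = -3*J + 4*5 = -3*J + 20 = 20 - 3*J)
F(c, f) = 1 (F(c, f) = (1*c + 1) - c = (c + 1) - c = (1 + c) - c = 1)
(-26*g(-6))*F(2, -3) = -26*(20 - 3*(-6))*1 = -26*(20 + 18)*1 = -26*38*1 = -988*1 = -988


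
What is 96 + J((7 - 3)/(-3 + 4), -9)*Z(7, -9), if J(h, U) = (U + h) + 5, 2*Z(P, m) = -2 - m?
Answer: 96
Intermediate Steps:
Z(P, m) = -1 - m/2 (Z(P, m) = (-2 - m)/2 = -1 - m/2)
J(h, U) = 5 + U + h
96 + J((7 - 3)/(-3 + 4), -9)*Z(7, -9) = 96 + (5 - 9 + (7 - 3)/(-3 + 4))*(-1 - ½*(-9)) = 96 + (5 - 9 + 4/1)*(-1 + 9/2) = 96 + (5 - 9 + 4*1)*(7/2) = 96 + (5 - 9 + 4)*(7/2) = 96 + 0*(7/2) = 96 + 0 = 96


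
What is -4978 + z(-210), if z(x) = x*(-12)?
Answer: -2458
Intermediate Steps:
z(x) = -12*x
-4978 + z(-210) = -4978 - 12*(-210) = -4978 + 2520 = -2458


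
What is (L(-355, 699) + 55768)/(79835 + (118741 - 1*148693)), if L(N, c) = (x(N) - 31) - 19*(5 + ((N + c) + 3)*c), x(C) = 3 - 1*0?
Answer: -4552862/49883 ≈ -91.271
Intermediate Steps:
x(C) = 3 (x(C) = 3 + 0 = 3)
L(N, c) = -123 - 19*c*(3 + N + c) (L(N, c) = (3 - 31) - 19*(5 + ((N + c) + 3)*c) = -28 - 19*(5 + (3 + N + c)*c) = -28 - 19*(5 + c*(3 + N + c)) = -28 + (-95 - 19*c*(3 + N + c)) = -123 - 19*c*(3 + N + c))
(L(-355, 699) + 55768)/(79835 + (118741 - 1*148693)) = ((-123 - 57*699 - 19*699² - 19*(-355)*699) + 55768)/(79835 + (118741 - 1*148693)) = ((-123 - 39843 - 19*488601 + 4714755) + 55768)/(79835 + (118741 - 148693)) = ((-123 - 39843 - 9283419 + 4714755) + 55768)/(79835 - 29952) = (-4608630 + 55768)/49883 = -4552862*1/49883 = -4552862/49883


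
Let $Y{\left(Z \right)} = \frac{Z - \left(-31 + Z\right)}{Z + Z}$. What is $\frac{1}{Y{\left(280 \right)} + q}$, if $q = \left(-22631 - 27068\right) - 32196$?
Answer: $- \frac{560}{45861169} \approx -1.2211 \cdot 10^{-5}$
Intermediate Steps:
$q = -81895$ ($q = -49699 - 32196 = -81895$)
$Y{\left(Z \right)} = \frac{31}{2 Z}$
$\frac{1}{Y{\left(280 \right)} + q} = \frac{1}{\frac{31}{2 \cdot 280} - 81895} = \frac{1}{\frac{31}{2} \cdot \frac{1}{280} - 81895} = \frac{1}{\frac{31}{560} - 81895} = \frac{1}{- \frac{45861169}{560}} = - \frac{560}{45861169}$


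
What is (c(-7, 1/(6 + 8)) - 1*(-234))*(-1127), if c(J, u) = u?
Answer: -527597/2 ≈ -2.6380e+5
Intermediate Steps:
(c(-7, 1/(6 + 8)) - 1*(-234))*(-1127) = (1/(6 + 8) - 1*(-234))*(-1127) = (1/14 + 234)*(-1127) = (3277/14)*(-1127) = -527597/2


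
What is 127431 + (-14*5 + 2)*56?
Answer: 123623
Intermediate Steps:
127431 + (-14*5 + 2)*56 = 127431 + (-70 + 2)*56 = 127431 - 68*56 = 127431 - 3808 = 123623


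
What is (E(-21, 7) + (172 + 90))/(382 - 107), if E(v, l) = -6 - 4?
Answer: 252/275 ≈ 0.91636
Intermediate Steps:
E(v, l) = -10
(E(-21, 7) + (172 + 90))/(382 - 107) = (-10 + (172 + 90))/(382 - 107) = (-10 + 262)/275 = 252*(1/275) = 252/275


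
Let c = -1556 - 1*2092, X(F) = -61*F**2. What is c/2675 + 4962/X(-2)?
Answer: -7081731/326350 ≈ -21.700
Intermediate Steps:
c = -3648 (c = -1556 - 2092 = -3648)
c/2675 + 4962/X(-2) = -3648/2675 + 4962/((-61*(-2)**2)) = -3648*1/2675 + 4962/((-61*4)) = -3648/2675 + 4962/(-244) = -3648/2675 + 4962*(-1/244) = -3648/2675 - 2481/122 = -7081731/326350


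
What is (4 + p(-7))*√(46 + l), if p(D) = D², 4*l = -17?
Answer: 53*√167/2 ≈ 342.46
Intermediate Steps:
l = -17/4 (l = (¼)*(-17) = -17/4 ≈ -4.2500)
(4 + p(-7))*√(46 + l) = (4 + (-7)²)*√(46 - 17/4) = (4 + 49)*√(167/4) = 53*(√167/2) = 53*√167/2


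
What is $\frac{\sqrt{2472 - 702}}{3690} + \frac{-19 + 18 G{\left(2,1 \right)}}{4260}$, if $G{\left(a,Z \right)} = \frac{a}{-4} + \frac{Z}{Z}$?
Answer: $- \frac{1}{426} + \frac{\sqrt{1770}}{3690} \approx 0.009054$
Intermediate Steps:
$G{\left(a,Z \right)} = 1 - \frac{a}{4}$ ($G{\left(a,Z \right)} = a \left(- \frac{1}{4}\right) + 1 = - \frac{a}{4} + 1 = 1 - \frac{a}{4}$)
$\frac{\sqrt{2472 - 702}}{3690} + \frac{-19 + 18 G{\left(2,1 \right)}}{4260} = \frac{\sqrt{2472 - 702}}{3690} + \frac{-19 + 18 \left(1 - \frac{1}{2}\right)}{4260} = \sqrt{1770} \cdot \frac{1}{3690} + \left(-19 + 18 \left(1 - \frac{1}{2}\right)\right) \frac{1}{4260} = \frac{\sqrt{1770}}{3690} + \left(-19 + 18 \cdot \frac{1}{2}\right) \frac{1}{4260} = \frac{\sqrt{1770}}{3690} + \left(-19 + 9\right) \frac{1}{4260} = \frac{\sqrt{1770}}{3690} - \frac{1}{426} = - \frac{1}{426} + \frac{\sqrt{1770}}{3690}$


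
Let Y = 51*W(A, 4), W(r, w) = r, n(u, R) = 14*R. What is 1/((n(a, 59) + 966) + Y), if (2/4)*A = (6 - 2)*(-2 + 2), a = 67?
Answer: 1/1792 ≈ 0.00055804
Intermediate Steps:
A = 0 (A = 2*((6 - 2)*(-2 + 2)) = 2*(4*0) = 2*0 = 0)
Y = 0 (Y = 51*0 = 0)
1/((n(a, 59) + 966) + Y) = 1/((14*59 + 966) + 0) = 1/((826 + 966) + 0) = 1/(1792 + 0) = 1/1792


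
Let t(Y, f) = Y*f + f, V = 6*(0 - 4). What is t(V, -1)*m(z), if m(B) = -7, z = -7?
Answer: -161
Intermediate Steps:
V = -24 (V = 6*(-4) = -24)
t(Y, f) = f + Y*f
t(V, -1)*m(z) = -(1 - 24)*(-7) = -1*(-23)*(-7) = 23*(-7) = -161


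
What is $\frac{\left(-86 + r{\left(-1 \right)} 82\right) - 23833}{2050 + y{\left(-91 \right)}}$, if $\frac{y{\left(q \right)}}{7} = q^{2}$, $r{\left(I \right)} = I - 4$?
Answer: $- \frac{24329}{60017} \approx -0.40537$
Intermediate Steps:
$r{\left(I \right)} = -4 + I$
$y{\left(q \right)} = 7 q^{2}$
$\frac{\left(-86 + r{\left(-1 \right)} 82\right) - 23833}{2050 + y{\left(-91 \right)}} = \frac{\left(-86 + \left(-4 - 1\right) 82\right) - 23833}{2050 + 7 \left(-91\right)^{2}} = \frac{\left(-86 - 410\right) - 23833}{2050 + 7 \cdot 8281} = \frac{\left(-86 - 410\right) - 23833}{2050 + 57967} = \frac{-496 - 23833}{60017} = \left(-24329\right) \frac{1}{60017} = - \frac{24329}{60017}$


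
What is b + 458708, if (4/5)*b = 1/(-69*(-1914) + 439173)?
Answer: 1048127596853/2284956 ≈ 4.5871e+5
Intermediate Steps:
b = 5/2284956 (b = 5/(4*(-69*(-1914) + 439173)) = 5/(4*(132066 + 439173)) = (5/4)/571239 = (5/4)*(1/571239) = 5/2284956 ≈ 2.1882e-6)
b + 458708 = 5/2284956 + 458708 = 1048127596853/2284956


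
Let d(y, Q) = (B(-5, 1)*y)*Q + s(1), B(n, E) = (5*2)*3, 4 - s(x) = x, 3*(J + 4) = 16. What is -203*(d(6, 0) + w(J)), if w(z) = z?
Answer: -2639/3 ≈ -879.67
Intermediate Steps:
J = 4/3 (J = -4 + (1/3)*16 = -4 + 16/3 = 4/3 ≈ 1.3333)
s(x) = 4 - x
B(n, E) = 30 (B(n, E) = 10*3 = 30)
d(y, Q) = 3 + 30*Q*y (d(y, Q) = (30*y)*Q + (4 - 1*1) = 30*Q*y + (4 - 1) = 30*Q*y + 3 = 3 + 30*Q*y)
-203*(d(6, 0) + w(J)) = -203*((3 + 30*0*6) + 4/3) = -203*((3 + 0) + 4/3) = -203*(3 + 4/3) = -203*13/3 = -2639/3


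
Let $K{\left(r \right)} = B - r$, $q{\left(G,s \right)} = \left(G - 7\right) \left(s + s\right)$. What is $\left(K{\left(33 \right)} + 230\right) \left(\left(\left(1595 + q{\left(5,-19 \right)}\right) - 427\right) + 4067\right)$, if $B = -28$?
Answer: $897559$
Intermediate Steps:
$q{\left(G,s \right)} = 2 s \left(-7 + G\right)$ ($q{\left(G,s \right)} = \left(-7 + G\right) 2 s = 2 s \left(-7 + G\right)$)
$K{\left(r \right)} = -28 - r$
$\left(K{\left(33 \right)} + 230\right) \left(\left(\left(1595 + q{\left(5,-19 \right)}\right) - 427\right) + 4067\right) = \left(\left(-28 - 33\right) + 230\right) \left(\left(\left(1595 + 2 \left(-19\right) \left(-7 + 5\right)\right) - 427\right) + 4067\right) = \left(\left(-28 - 33\right) + 230\right) \left(\left(\left(1595 + 2 \left(-19\right) \left(-2\right)\right) - 427\right) + 4067\right) = \left(-61 + 230\right) \left(\left(\left(1595 + 76\right) - 427\right) + 4067\right) = 169 \left(\left(1671 - 427\right) + 4067\right) = 169 \left(1244 + 4067\right) = 169 \cdot 5311 = 897559$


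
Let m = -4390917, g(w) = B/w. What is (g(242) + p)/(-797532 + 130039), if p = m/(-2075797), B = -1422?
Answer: 944590710/167655175997441 ≈ 5.6341e-6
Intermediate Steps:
g(w) = -1422/w
p = 4390917/2075797 (p = -4390917/(-2075797) = -4390917*(-1/2075797) = 4390917/2075797 ≈ 2.1153)
(g(242) + p)/(-797532 + 130039) = (-1422/242 + 4390917/2075797)/(-797532 + 130039) = (-1422*1/242 + 4390917/2075797)/(-667493) = (-711/121 + 4390917/2075797)*(-1/667493) = -944590710/251171437*(-1/667493) = 944590710/167655175997441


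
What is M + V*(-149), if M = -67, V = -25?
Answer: 3658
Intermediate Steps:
M + V*(-149) = -67 - 25*(-149) = -67 + 3725 = 3658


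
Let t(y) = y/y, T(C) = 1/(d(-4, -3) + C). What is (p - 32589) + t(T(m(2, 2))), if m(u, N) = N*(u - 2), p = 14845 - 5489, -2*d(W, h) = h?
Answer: -23232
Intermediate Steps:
d(W, h) = -h/2
p = 9356
m(u, N) = N*(-2 + u)
T(C) = 1/(3/2 + C) (T(C) = 1/(-½*(-3) + C) = 1/(3/2 + C))
t(y) = 1
(p - 32589) + t(T(m(2, 2))) = (9356 - 32589) + 1 = -23233 + 1 = -23232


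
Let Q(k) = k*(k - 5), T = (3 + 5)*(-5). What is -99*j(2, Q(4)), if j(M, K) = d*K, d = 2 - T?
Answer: 16632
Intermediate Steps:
T = -40 (T = 8*(-5) = -40)
d = 42 (d = 2 - 1*(-40) = 2 + 40 = 42)
Q(k) = k*(-5 + k)
j(M, K) = 42*K
-99*j(2, Q(4)) = -4158*4*(-5 + 4) = -4158*4*(-1) = -4158*(-4) = -99*(-168) = 16632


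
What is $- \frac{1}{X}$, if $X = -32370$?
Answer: $\frac{1}{32370} \approx 3.0893 \cdot 10^{-5}$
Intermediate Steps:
$- \frac{1}{X} = - \frac{1}{-32370} = \left(-1\right) \left(- \frac{1}{32370}\right) = \frac{1}{32370}$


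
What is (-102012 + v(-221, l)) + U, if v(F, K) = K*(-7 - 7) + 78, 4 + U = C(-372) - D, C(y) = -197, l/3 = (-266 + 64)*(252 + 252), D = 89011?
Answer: 4084790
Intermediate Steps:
l = -305424 (l = 3*((-266 + 64)*(252 + 252)) = 3*(-202*504) = 3*(-101808) = -305424)
U = -89212 (U = -4 + (-197 - 1*89011) = -4 + (-197 - 89011) = -4 - 89208 = -89212)
v(F, K) = 78 - 14*K (v(F, K) = K*(-14) + 78 = -14*K + 78 = 78 - 14*K)
(-102012 + v(-221, l)) + U = (-102012 + (78 - 14*(-305424))) - 89212 = (-102012 + (78 + 4275936)) - 89212 = (-102012 + 4276014) - 89212 = 4174002 - 89212 = 4084790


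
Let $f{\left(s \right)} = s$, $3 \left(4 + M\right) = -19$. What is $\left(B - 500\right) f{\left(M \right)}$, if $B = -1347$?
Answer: $\frac{57257}{3} \approx 19086.0$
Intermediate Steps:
$M = - \frac{31}{3}$ ($M = -4 + \frac{1}{3} \left(-19\right) = -4 - \frac{19}{3} = - \frac{31}{3} \approx -10.333$)
$\left(B - 500\right) f{\left(M \right)} = \left(-1347 - 500\right) \left(- \frac{31}{3}\right) = \left(-1847\right) \left(- \frac{31}{3}\right) = \frac{57257}{3}$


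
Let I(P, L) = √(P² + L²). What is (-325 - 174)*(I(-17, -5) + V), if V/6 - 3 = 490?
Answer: -1476042 - 499*√314 ≈ -1.4849e+6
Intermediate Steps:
V = 2958 (V = 18 + 6*490 = 18 + 2940 = 2958)
I(P, L) = √(L² + P²)
(-325 - 174)*(I(-17, -5) + V) = (-325 - 174)*(√((-5)² + (-17)²) + 2958) = -499*(√(25 + 289) + 2958) = -499*(√314 + 2958) = -499*(2958 + √314) = -1476042 - 499*√314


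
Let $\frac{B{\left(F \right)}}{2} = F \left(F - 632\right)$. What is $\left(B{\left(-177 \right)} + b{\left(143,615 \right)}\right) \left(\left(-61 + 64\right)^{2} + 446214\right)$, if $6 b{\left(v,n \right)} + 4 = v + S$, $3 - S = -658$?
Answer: $127851516478$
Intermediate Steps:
$S = 661$ ($S = 3 - -658 = 3 + 658 = 661$)
$B{\left(F \right)} = 2 F \left(-632 + F\right)$ ($B{\left(F \right)} = 2 F \left(F - 632\right) = 2 F \left(-632 + F\right)$)
$b{\left(v,n \right)} = \frac{219}{2} + \frac{v}{6}$ ($b{\left(v,n \right)} = - \frac{2}{3} + \frac{v + 661}{6} = - \frac{2}{3} + \frac{661 + v}{6} = - \frac{2}{3} + \left(\frac{661}{6} + \frac{v}{6}\right) = \frac{219}{2} + \frac{v}{6}$)
$\left(B{\left(-177 \right)} + b{\left(143,615 \right)}\right) \left(\left(-61 + 64\right)^{2} + 446214\right) = \left(2 \left(-177\right) \left(-632 - 177\right) + \left(\frac{219}{2} + \frac{1}{6} \cdot 143\right)\right) \left(\left(-61 + 64\right)^{2} + 446214\right) = \left(2 \left(-177\right) \left(-809\right) + \left(\frac{219}{2} + \frac{143}{6}\right)\right) \left(3^{2} + 446214\right) = \left(286386 + \frac{400}{3}\right) \left(9 + 446214\right) = \frac{859558}{3} \cdot 446223 = 127851516478$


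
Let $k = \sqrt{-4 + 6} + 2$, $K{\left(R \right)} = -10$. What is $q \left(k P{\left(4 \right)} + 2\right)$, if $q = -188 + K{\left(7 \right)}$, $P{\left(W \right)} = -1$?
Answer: $198 \sqrt{2} \approx 280.01$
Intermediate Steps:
$k = 2 + \sqrt{2}$ ($k = \sqrt{2} + 2 = 2 + \sqrt{2} \approx 3.4142$)
$q = -198$ ($q = -188 - 10 = -198$)
$q \left(k P{\left(4 \right)} + 2\right) = - 198 \left(\left(2 + \sqrt{2}\right) \left(-1\right) + 2\right) = - 198 \left(\left(-2 - \sqrt{2}\right) + 2\right) = - 198 \left(- \sqrt{2}\right) = 198 \sqrt{2}$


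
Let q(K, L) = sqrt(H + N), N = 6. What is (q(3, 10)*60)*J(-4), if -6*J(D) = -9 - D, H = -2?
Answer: 100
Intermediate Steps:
q(K, L) = 2 (q(K, L) = sqrt(-2 + 6) = sqrt(4) = 2)
J(D) = 3/2 + D/6 (J(D) = -(-9 - D)/6 = 3/2 + D/6)
(q(3, 10)*60)*J(-4) = (2*60)*(3/2 + (1/6)*(-4)) = 120*(3/2 - 2/3) = 120*(5/6) = 100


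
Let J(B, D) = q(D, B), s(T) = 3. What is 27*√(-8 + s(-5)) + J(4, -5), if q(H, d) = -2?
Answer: -2 + 27*I*√5 ≈ -2.0 + 60.374*I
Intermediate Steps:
J(B, D) = -2
27*√(-8 + s(-5)) + J(4, -5) = 27*√(-8 + 3) - 2 = 27*√(-5) - 2 = 27*(I*√5) - 2 = 27*I*√5 - 2 = -2 + 27*I*√5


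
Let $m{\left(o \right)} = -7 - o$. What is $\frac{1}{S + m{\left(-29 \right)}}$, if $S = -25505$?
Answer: $- \frac{1}{25483} \approx -3.9242 \cdot 10^{-5}$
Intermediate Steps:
$\frac{1}{S + m{\left(-29 \right)}} = \frac{1}{-25505 - -22} = \frac{1}{-25505 + \left(-7 + 29\right)} = \frac{1}{-25505 + 22} = \frac{1}{-25483} = - \frac{1}{25483}$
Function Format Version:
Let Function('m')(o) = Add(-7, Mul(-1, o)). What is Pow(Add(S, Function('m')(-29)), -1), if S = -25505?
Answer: Rational(-1, 25483) ≈ -3.9242e-5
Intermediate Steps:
Pow(Add(S, Function('m')(-29)), -1) = Pow(Add(-25505, Add(-7, Mul(-1, -29))), -1) = Pow(Add(-25505, Add(-7, 29)), -1) = Pow(Add(-25505, 22), -1) = Pow(-25483, -1) = Rational(-1, 25483)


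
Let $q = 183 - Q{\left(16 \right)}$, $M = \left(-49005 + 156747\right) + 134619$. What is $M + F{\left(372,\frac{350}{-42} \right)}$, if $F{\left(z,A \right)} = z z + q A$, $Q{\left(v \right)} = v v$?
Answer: $\frac{1144060}{3} \approx 3.8135 \cdot 10^{5}$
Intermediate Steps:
$Q{\left(v \right)} = v^{2}$
$M = 242361$ ($M = 107742 + 134619 = 242361$)
$q = -73$ ($q = 183 - 16^{2} = 183 - 256 = -73$)
$F{\left(z,A \right)} = z^{2} - 73 A$ ($F{\left(z,A \right)} = z z - 73 A = z^{2} - 73 A$)
$M + F{\left(372,\frac{350}{-42} \right)} = 242361 + \left(372^{2} - 73 \frac{350}{-42}\right) = 242361 + \left(138384 - 73 \cdot 350 \left(- \frac{1}{42}\right)\right) = 242361 + \left(138384 - - \frac{1825}{3}\right) = 242361 + \left(138384 + \frac{1825}{3}\right) = 242361 + \frac{416977}{3} = \frac{1144060}{3}$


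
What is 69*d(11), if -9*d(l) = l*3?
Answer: -253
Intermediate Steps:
d(l) = -l/3 (d(l) = -l*3/9 = -l/3)
69*d(11) = 69*(-⅓*11) = 69*(-11/3) = -253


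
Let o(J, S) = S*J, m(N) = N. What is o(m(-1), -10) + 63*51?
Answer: 3223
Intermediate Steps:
o(J, S) = J*S
o(m(-1), -10) + 63*51 = -1*(-10) + 63*51 = 10 + 3213 = 3223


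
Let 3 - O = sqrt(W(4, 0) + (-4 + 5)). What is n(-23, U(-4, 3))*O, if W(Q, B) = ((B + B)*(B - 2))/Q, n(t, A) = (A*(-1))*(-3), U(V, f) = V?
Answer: -24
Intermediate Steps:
n(t, A) = 3*A (n(t, A) = -A*(-3) = 3*A)
W(Q, B) = 2*B*(-2 + B)/Q (W(Q, B) = ((2*B)*(-2 + B))/Q = (2*B*(-2 + B))/Q = 2*B*(-2 + B)/Q)
O = 2 (O = 3 - sqrt(2*0*(-2 + 0)/4 + (-4 + 5)) = 3 - sqrt(2*0*(1/4)*(-2) + 1) = 3 - sqrt(0 + 1) = 3 - sqrt(1) = 3 - 1*1 = 3 - 1 = 2)
n(-23, U(-4, 3))*O = (3*(-4))*2 = -12*2 = -24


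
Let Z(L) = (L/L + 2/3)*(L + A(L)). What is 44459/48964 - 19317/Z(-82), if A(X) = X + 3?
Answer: 2873302259/39416020 ≈ 72.897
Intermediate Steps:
A(X) = 3 + X
Z(L) = 5 + 10*L/3 (Z(L) = (L/L + 2/3)*(L + (3 + L)) = (1 + 2*(⅓))*(3 + 2*L) = (1 + ⅔)*(3 + 2*L) = 5*(3 + 2*L)/3 = 5 + 10*L/3)
44459/48964 - 19317/Z(-82) = 44459/48964 - 19317/(5 + (10/3)*(-82)) = 44459*(1/48964) - 19317/(5 - 820/3) = 44459/48964 - 19317/(-805/3) = 44459/48964 - 19317*(-3/805) = 44459/48964 + 57951/805 = 2873302259/39416020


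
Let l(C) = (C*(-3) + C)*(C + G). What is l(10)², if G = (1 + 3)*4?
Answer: 270400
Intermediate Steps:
G = 16 (G = 4*4 = 16)
l(C) = -2*C*(16 + C) (l(C) = (C*(-3) + C)*(C + 16) = (-3*C + C)*(16 + C) = (-2*C)*(16 + C) = -2*C*(16 + C))
l(10)² = (-2*10*(16 + 10))² = (-2*10*26)² = (-520)² = 270400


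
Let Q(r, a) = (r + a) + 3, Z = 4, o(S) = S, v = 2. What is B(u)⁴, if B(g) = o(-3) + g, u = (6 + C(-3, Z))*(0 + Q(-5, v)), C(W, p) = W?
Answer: 81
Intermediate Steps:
Q(r, a) = 3 + a + r (Q(r, a) = (a + r) + 3 = 3 + a + r)
u = 0 (u = (6 - 3)*(0 + (3 + 2 - 5)) = 3*(0 + 0) = 3*0 = 0)
B(g) = -3 + g
B(u)⁴ = (-3 + 0)⁴ = (-3)⁴ = 81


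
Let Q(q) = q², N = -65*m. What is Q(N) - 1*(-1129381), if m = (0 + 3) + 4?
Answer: 1336406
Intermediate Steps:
m = 7 (m = 3 + 4 = 7)
N = -455 (N = -65*7 = -455)
Q(N) - 1*(-1129381) = (-455)² - 1*(-1129381) = 207025 + 1129381 = 1336406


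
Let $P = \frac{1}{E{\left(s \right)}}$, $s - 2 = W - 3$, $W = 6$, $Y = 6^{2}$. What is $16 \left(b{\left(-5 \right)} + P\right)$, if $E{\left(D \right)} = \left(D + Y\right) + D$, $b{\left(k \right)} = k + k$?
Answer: $- \frac{3672}{23} \approx -159.65$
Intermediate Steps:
$Y = 36$
$s = 5$ ($s = 2 + \left(6 - 3\right) = 2 + 3 = 5$)
$b{\left(k \right)} = 2 k$
$E{\left(D \right)} = 36 + 2 D$ ($E{\left(D \right)} = \left(D + 36\right) + D = \left(36 + D\right) + D = 36 + 2 D$)
$P = \frac{1}{46}$ ($P = \frac{1}{36 + 2 \cdot 5} = \frac{1}{36 + 10} = \frac{1}{46} \approx 0.021739$)
$16 \left(b{\left(-5 \right)} + P\right) = 16 \left(2 \left(-5\right) + \frac{1}{46}\right) = 16 \left(-10 + \frac{1}{46}\right) = 16 \left(- \frac{459}{46}\right) = - \frac{3672}{23}$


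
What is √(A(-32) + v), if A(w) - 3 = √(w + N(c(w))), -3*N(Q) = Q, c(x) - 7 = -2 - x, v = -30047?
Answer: √(-270396 + 3*I*√399)/3 ≈ 0.019207 + 173.33*I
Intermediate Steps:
c(x) = 5 - x (c(x) = 7 + (-2 - x) = 5 - x)
N(Q) = -Q/3
A(w) = 3 + √(-5/3 + 4*w/3) (A(w) = 3 + √(w - (5 - w)/3) = 3 + √(w + (-5/3 + w/3)) = 3 + √(-5/3 + 4*w/3))
√(A(-32) + v) = √((3 + √(-15 + 12*(-32))/3) - 30047) = √((3 + √(-15 - 384)/3) - 30047) = √((3 + √(-399)/3) - 30047) = √((3 + (I*√399)/3) - 30047) = √((3 + I*√399/3) - 30047) = √(-30044 + I*√399/3)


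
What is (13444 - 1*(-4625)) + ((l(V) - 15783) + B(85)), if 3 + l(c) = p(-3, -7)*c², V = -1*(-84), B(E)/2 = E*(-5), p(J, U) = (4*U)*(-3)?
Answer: 594137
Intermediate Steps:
p(J, U) = -12*U
B(E) = -10*E (B(E) = 2*(E*(-5)) = 2*(-5*E) = -10*E)
V = 84
l(c) = -3 + 84*c² (l(c) = -3 + (-12*(-7))*c² = -3 + 84*c²)
(13444 - 1*(-4625)) + ((l(V) - 15783) + B(85)) = (13444 - 1*(-4625)) + (((-3 + 84*84²) - 15783) - 10*85) = (13444 + 4625) + (((-3 + 84*7056) - 15783) - 850) = 18069 + (((-3 + 592704) - 15783) - 850) = 18069 + ((592701 - 15783) - 850) = 18069 + (576918 - 850) = 18069 + 576068 = 594137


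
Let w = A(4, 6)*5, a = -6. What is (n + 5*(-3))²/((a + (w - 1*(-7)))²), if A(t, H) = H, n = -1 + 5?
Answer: 121/961 ≈ 0.12591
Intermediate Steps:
n = 4
w = 30 (w = 6*5 = 30)
(n + 5*(-3))²/((a + (w - 1*(-7)))²) = (4 + 5*(-3))²/((-6 + (30 - 1*(-7)))²) = (4 - 15)²/((-6 + (30 + 7))²) = (-11)²/((-6 + 37)²) = 121/(31²) = 121/961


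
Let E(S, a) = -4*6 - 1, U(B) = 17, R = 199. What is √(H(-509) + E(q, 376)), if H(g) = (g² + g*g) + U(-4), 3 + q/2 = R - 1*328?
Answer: 13*√3066 ≈ 719.83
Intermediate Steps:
q = -264 (q = -6 + 2*(199 - 1*328) = -6 + 2*(199 - 328) = -6 + 2*(-129) = -6 - 258 = -264)
E(S, a) = -25 (E(S, a) = -24 - 1 = -25)
H(g) = 17 + 2*g² (H(g) = (g² + g*g) + 17 = (g² + g²) + 17 = 2*g² + 17 = 17 + 2*g²)
√(H(-509) + E(q, 376)) = √((17 + 2*(-509)²) - 25) = √((17 + 2*259081) - 25) = √((17 + 518162) - 25) = √(518179 - 25) = √518154 = 13*√3066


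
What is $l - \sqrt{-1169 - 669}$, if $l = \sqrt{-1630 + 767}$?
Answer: $i \left(\sqrt{863} - \sqrt{1838}\right) \approx - 13.495 i$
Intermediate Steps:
$l = i \sqrt{863}$ ($l = \sqrt{-863} = i \sqrt{863} \approx 29.377 i$)
$l - \sqrt{-1169 - 669} = i \sqrt{863} - \sqrt{-1169 - 669} = i \sqrt{863} - \sqrt{-1838} = i \sqrt{863} - i \sqrt{1838}$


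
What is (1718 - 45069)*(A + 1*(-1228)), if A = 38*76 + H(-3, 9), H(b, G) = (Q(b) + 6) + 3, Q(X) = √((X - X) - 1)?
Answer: -72352819 - 43351*I ≈ -7.2353e+7 - 43351.0*I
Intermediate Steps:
Q(X) = I (Q(X) = √(0 - 1) = √(-1) = I)
H(b, G) = 9 + I (H(b, G) = (I + 6) + 3 = (6 + I) + 3 = 9 + I)
A = 2897 + I (A = 38*76 + (9 + I) = 2888 + (9 + I) = 2897 + I ≈ 2897.0 + 1.0*I)
(1718 - 45069)*(A + 1*(-1228)) = (1718 - 45069)*((2897 + I) + 1*(-1228)) = -43351*((2897 + I) - 1228) = -43351*(1669 + I) = -72352819 - 43351*I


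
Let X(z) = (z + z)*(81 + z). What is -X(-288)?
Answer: -119232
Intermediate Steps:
X(z) = 2*z*(81 + z) (X(z) = (2*z)*(81 + z) = 2*z*(81 + z))
-X(-288) = -2*(-288)*(81 - 288) = -2*(-288)*(-207) = -1*119232 = -119232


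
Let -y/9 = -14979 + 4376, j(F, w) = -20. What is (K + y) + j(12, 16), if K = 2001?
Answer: 97408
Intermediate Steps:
y = 95427 (y = -9*(-14979 + 4376) = -9*(-10603) = 95427)
(K + y) + j(12, 16) = (2001 + 95427) - 20 = 97428 - 20 = 97408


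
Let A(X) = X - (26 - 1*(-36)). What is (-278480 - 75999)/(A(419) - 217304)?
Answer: 354479/216947 ≈ 1.6339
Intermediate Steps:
A(X) = -62 + X (A(X) = X - (26 + 36) = X - 1*62 = X - 62 = -62 + X)
(-278480 - 75999)/(A(419) - 217304) = (-278480 - 75999)/((-62 + 419) - 217304) = -354479/(357 - 217304) = -354479/(-216947) = -354479*(-1/216947) = 354479/216947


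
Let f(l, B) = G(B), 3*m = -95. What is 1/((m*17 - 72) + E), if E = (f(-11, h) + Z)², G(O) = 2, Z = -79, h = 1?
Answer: 3/15956 ≈ 0.00018802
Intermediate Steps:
m = -95/3 (m = (⅓)*(-95) = -95/3 ≈ -31.667)
f(l, B) = 2
E = 5929 (E = (2 - 79)² = (-77)² = 5929)
1/((m*17 - 72) + E) = 1/((-95/3*17 - 72) + 5929) = 1/((-1615/3 - 72) + 5929) = 1/(-1831/3 + 5929) = 1/(15956/3) = 3/15956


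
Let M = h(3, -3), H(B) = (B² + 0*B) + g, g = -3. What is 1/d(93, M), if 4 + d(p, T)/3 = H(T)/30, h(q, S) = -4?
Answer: -10/107 ≈ -0.093458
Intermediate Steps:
H(B) = -3 + B² (H(B) = (B² + 0*B) - 3 = (B² + 0) - 3 = B² - 3 = -3 + B²)
M = -4
d(p, T) = -123/10 + T²/10 (d(p, T) = -12 + 3*((-3 + T²)/30) = -12 + 3*((-3 + T²)*(1/30)) = -12 + 3*(-⅒ + T²/30) = -12 + (-3/10 + T²/10) = -123/10 + T²/10)
1/d(93, M) = 1/(-123/10 + (⅒)*(-4)²) = 1/(-123/10 + (⅒)*16) = 1/(-123/10 + 8/5) = 1/(-107/10) = -10/107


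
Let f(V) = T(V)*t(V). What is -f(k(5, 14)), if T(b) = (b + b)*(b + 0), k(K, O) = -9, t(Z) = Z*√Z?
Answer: 4374*I ≈ 4374.0*I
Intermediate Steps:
t(Z) = Z^(3/2)
T(b) = 2*b² (T(b) = (2*b)*b = 2*b²)
f(V) = 2*V^(7/2) (f(V) = (2*V²)*V^(3/2) = 2*V^(7/2))
-f(k(5, 14)) = -2*(-9)^(7/2) = -2*(-2187*I) = -(-4374)*I = 4374*I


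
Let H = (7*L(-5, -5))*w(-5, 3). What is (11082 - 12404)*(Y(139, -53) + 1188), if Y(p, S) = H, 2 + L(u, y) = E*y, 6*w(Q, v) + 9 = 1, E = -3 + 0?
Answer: -4230400/3 ≈ -1.4101e+6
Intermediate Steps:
E = -3
w(Q, v) = -4/3 (w(Q, v) = -3/2 + (⅙)*1 = -3/2 + ⅙ = -4/3)
L(u, y) = -2 - 3*y
H = -364/3 (H = (7*(-2 - 3*(-5)))*(-4/3) = (7*(-2 + 15))*(-4/3) = (7*13)*(-4/3) = 91*(-4/3) = -364/3 ≈ -121.33)
Y(p, S) = -364/3
(11082 - 12404)*(Y(139, -53) + 1188) = (11082 - 12404)*(-364/3 + 1188) = -1322*3200/3 = -4230400/3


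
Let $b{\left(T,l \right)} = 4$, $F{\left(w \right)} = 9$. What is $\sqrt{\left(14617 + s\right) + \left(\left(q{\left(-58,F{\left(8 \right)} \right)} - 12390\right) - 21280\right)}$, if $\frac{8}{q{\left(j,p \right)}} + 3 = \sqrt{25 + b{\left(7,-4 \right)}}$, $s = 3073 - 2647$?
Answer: $\frac{\sqrt{-465645 + 10 \sqrt{29}}}{5} \approx 136.47 i$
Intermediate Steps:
$s = 426$ ($s = 3073 - 2647 = 426$)
$q{\left(j,p \right)} = \frac{8}{-3 + \sqrt{29}}$ ($q{\left(j,p \right)} = \frac{8}{-3 + \sqrt{25 + 4}} = \frac{8}{-3 + \sqrt{29}}$)
$\sqrt{\left(14617 + s\right) + \left(\left(q{\left(-58,F{\left(8 \right)} \right)} - 12390\right) - 21280\right)} = \sqrt{\left(14617 + 426\right) - \left(\frac{168344}{5} - \frac{2 \sqrt{29}}{5}\right)} = \sqrt{15043 - \left(\frac{168344}{5} - \frac{2 \sqrt{29}}{5}\right)} = \sqrt{- \frac{93129}{5} + \frac{2 \sqrt{29}}{5}}$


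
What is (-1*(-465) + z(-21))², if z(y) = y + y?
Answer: 178929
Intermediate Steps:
z(y) = 2*y
(-1*(-465) + z(-21))² = (-1*(-465) + 2*(-21))² = (465 - 42)² = 423² = 178929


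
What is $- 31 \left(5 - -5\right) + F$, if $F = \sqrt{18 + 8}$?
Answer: $-310 + \sqrt{26} \approx -304.9$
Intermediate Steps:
$F = \sqrt{26} \approx 5.099$
$- 31 \left(5 - -5\right) + F = - 31 \left(5 - -5\right) + \sqrt{26} = - 31 \left(5 + 5\right) + \sqrt{26} = \left(-31\right) 10 + \sqrt{26} = -310 + \sqrt{26}$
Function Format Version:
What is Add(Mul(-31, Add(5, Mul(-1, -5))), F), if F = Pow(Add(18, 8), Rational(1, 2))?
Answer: Add(-310, Pow(26, Rational(1, 2))) ≈ -304.90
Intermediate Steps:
F = Pow(26, Rational(1, 2)) ≈ 5.0990
Add(Mul(-31, Add(5, Mul(-1, -5))), F) = Add(Mul(-31, Add(5, Mul(-1, -5))), Pow(26, Rational(1, 2))) = Add(Mul(-31, Add(5, 5)), Pow(26, Rational(1, 2))) = Add(Mul(-31, 10), Pow(26, Rational(1, 2))) = Add(-310, Pow(26, Rational(1, 2)))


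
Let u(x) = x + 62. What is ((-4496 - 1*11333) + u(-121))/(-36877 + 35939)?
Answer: 7944/469 ≈ 16.938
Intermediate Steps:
u(x) = 62 + x
((-4496 - 1*11333) + u(-121))/(-36877 + 35939) = ((-4496 - 1*11333) + (62 - 121))/(-36877 + 35939) = ((-4496 - 11333) - 59)/(-938) = (-15829 - 59)*(-1/938) = -15888*(-1/938) = 7944/469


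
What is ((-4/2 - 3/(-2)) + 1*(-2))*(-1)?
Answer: 5/2 ≈ 2.5000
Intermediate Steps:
((-4/2 - 3/(-2)) + 1*(-2))*(-1) = ((-4*1/2 - 3*(-1/2)) - 2)*(-1) = ((-2 + 3/2) - 2)*(-1) = (-1/2 - 2)*(-1) = -5/2*(-1) = 5/2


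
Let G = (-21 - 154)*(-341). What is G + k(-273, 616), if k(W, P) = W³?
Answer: -20286742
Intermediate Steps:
G = 59675 (G = -175*(-341) = 59675)
G + k(-273, 616) = 59675 + (-273)³ = 59675 - 20346417 = -20286742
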